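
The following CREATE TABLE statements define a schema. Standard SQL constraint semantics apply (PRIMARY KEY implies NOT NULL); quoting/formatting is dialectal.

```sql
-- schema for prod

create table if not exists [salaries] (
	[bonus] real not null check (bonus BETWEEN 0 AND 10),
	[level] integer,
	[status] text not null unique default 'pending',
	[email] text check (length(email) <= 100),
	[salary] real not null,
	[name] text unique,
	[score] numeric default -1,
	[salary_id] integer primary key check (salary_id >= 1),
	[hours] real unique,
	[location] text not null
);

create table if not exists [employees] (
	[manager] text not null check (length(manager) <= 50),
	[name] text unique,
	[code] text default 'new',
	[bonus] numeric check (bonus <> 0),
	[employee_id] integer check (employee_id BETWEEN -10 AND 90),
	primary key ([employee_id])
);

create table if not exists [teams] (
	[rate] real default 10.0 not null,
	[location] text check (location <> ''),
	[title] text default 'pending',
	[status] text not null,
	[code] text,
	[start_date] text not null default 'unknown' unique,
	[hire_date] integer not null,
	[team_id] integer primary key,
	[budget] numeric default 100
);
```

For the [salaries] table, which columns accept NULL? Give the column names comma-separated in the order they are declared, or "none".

level, email, name, score, hours

- bonus: declared NOT NULL → not nullable.
- level: no NOT NULL constraint applies → nullable.
- status: declared NOT NULL → not nullable.
- email: CHECK does not forbid NULL (a CHECK constraint passes when its expression is NULL) → nullable.
- salary: declared NOT NULL → not nullable.
- name: UNIQUE does not imply NOT NULL → nullable.
- score: DEFAULT only fills an omitted column; an explicit NULL is still allowed → nullable.
- salary_id: part of the PRIMARY KEY, which implies NOT NULL → not nullable.
- hours: UNIQUE does not imply NOT NULL → nullable.
- location: declared NOT NULL → not nullable.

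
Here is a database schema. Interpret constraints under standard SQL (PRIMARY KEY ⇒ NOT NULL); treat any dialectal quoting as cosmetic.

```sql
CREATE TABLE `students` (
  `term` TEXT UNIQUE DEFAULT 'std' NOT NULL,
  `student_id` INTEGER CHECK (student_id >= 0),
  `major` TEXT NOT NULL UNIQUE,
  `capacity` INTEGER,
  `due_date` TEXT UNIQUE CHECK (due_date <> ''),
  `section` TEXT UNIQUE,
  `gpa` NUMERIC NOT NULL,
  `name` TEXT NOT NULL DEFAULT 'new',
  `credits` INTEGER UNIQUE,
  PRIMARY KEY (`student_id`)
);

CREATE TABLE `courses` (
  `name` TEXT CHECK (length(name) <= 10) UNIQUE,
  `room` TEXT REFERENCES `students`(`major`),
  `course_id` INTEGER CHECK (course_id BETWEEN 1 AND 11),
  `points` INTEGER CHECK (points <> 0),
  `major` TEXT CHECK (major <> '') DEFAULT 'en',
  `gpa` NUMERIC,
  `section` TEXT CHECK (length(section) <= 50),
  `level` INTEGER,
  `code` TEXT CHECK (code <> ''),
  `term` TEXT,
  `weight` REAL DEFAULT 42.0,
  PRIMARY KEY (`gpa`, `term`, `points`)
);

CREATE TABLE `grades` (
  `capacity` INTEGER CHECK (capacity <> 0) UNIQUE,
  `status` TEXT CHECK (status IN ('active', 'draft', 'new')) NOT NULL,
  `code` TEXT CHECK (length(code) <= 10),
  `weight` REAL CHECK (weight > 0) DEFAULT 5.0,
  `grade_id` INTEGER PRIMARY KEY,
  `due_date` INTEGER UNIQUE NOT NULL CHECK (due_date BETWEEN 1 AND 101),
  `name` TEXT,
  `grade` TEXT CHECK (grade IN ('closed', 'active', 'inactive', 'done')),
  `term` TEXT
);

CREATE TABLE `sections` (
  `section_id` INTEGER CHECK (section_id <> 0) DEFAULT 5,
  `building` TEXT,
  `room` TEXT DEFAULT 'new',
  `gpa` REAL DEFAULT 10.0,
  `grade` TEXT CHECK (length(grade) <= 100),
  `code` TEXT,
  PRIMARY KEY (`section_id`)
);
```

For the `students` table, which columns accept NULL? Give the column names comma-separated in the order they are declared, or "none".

- term: declared NOT NULL → not nullable.
- student_id: part of the PRIMARY KEY, which implies NOT NULL → not nullable.
- major: declared NOT NULL → not nullable.
- capacity: no NOT NULL constraint applies → nullable.
- due_date: CHECK does not forbid NULL (a CHECK constraint passes when its expression is NULL) → nullable.
- section: UNIQUE does not imply NOT NULL → nullable.
- gpa: declared NOT NULL → not nullable.
- name: declared NOT NULL → not nullable.
- credits: UNIQUE does not imply NOT NULL → nullable.

capacity, due_date, section, credits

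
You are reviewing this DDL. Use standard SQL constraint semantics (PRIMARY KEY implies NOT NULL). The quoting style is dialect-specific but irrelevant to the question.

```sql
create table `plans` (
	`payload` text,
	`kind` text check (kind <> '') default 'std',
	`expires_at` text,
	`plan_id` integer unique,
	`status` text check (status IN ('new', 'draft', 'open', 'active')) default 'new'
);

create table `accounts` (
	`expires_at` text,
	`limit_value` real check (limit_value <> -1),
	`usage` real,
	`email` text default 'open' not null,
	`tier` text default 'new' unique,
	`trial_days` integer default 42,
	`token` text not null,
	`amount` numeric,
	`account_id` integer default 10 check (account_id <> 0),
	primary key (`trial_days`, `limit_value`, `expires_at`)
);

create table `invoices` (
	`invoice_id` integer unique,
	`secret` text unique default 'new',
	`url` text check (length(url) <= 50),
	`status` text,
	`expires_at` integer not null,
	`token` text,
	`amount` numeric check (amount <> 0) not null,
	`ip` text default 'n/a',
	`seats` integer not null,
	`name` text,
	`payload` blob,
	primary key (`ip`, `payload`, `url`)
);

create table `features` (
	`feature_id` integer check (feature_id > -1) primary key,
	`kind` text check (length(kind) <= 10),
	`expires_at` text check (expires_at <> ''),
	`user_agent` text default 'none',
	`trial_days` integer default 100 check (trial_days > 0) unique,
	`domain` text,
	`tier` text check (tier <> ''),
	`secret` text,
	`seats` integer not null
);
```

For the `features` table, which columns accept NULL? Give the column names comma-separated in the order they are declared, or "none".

- feature_id: part of the PRIMARY KEY, which implies NOT NULL → not nullable.
- kind: CHECK does not forbid NULL (a CHECK constraint passes when its expression is NULL) → nullable.
- expires_at: CHECK does not forbid NULL (a CHECK constraint passes when its expression is NULL) → nullable.
- user_agent: DEFAULT only fills an omitted column; an explicit NULL is still allowed → nullable.
- trial_days: CHECK does not forbid NULL (a CHECK constraint passes when its expression is NULL) → nullable.
- domain: no NOT NULL constraint applies → nullable.
- tier: CHECK does not forbid NULL (a CHECK constraint passes when its expression is NULL) → nullable.
- secret: no NOT NULL constraint applies → nullable.
- seats: declared NOT NULL → not nullable.

kind, expires_at, user_agent, trial_days, domain, tier, secret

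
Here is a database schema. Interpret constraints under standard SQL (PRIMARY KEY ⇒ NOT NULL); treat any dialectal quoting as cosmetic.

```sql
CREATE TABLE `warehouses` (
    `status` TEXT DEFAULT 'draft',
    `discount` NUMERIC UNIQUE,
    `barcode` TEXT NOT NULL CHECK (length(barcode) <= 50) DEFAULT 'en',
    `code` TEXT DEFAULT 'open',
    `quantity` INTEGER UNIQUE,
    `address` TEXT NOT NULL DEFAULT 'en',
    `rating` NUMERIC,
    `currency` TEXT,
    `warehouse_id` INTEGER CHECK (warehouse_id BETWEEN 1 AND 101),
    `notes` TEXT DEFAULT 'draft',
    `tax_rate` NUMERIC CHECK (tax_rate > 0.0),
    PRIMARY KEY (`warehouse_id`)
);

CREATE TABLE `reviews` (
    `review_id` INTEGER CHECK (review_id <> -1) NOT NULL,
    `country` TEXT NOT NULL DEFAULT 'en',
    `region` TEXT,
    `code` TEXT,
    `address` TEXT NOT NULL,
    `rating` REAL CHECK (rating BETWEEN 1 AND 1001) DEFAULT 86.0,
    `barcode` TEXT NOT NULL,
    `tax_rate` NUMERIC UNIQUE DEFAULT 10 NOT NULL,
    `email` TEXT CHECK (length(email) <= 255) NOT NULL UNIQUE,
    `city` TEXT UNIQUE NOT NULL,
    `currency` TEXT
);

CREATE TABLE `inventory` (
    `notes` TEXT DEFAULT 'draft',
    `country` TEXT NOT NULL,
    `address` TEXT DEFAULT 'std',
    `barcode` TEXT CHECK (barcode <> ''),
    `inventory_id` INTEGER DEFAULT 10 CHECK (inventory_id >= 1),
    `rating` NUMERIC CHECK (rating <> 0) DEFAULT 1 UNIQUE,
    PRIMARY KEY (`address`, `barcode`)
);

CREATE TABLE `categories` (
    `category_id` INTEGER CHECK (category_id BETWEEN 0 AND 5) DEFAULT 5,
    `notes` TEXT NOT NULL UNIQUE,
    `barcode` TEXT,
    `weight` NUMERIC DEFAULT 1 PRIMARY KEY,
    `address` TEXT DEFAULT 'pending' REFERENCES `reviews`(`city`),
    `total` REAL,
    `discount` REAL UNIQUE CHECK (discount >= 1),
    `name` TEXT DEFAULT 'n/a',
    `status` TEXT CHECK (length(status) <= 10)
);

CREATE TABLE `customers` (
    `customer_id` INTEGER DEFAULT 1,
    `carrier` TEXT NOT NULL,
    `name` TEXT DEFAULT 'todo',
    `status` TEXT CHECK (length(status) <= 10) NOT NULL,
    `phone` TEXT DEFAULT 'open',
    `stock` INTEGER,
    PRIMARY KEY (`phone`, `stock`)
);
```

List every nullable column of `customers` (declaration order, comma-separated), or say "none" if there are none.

- customer_id: DEFAULT only fills an omitted column; an explicit NULL is still allowed → nullable.
- carrier: declared NOT NULL → not nullable.
- name: DEFAULT only fills an omitted column; an explicit NULL is still allowed → nullable.
- status: declared NOT NULL → not nullable.
- phone: part of the PRIMARY KEY, which implies NOT NULL → not nullable.
- stock: part of the PRIMARY KEY, which implies NOT NULL → not nullable.

customer_id, name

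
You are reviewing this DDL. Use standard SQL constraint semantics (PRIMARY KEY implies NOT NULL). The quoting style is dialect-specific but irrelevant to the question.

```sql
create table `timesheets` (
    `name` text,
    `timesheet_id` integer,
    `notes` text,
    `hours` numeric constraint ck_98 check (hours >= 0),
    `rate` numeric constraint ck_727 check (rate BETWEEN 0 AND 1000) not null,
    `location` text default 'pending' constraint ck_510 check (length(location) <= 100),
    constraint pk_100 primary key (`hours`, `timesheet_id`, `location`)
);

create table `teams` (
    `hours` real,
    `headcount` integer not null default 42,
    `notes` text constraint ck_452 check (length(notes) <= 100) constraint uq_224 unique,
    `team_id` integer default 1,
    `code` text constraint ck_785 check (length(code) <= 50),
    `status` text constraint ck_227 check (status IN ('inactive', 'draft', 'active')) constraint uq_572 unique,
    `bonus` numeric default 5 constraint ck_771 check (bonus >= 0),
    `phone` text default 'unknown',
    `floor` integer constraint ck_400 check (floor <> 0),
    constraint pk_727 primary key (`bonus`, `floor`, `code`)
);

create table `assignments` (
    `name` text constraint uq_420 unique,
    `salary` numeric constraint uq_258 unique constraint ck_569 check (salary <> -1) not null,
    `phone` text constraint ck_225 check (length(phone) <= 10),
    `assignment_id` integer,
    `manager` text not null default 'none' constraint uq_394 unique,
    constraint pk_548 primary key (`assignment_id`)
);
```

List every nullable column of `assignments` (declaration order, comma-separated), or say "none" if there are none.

name, phone

- name: UNIQUE does not imply NOT NULL → nullable.
- salary: declared NOT NULL → not nullable.
- phone: CHECK does not forbid NULL (a CHECK constraint passes when its expression is NULL) → nullable.
- assignment_id: part of the PRIMARY KEY, which implies NOT NULL → not nullable.
- manager: declared NOT NULL → not nullable.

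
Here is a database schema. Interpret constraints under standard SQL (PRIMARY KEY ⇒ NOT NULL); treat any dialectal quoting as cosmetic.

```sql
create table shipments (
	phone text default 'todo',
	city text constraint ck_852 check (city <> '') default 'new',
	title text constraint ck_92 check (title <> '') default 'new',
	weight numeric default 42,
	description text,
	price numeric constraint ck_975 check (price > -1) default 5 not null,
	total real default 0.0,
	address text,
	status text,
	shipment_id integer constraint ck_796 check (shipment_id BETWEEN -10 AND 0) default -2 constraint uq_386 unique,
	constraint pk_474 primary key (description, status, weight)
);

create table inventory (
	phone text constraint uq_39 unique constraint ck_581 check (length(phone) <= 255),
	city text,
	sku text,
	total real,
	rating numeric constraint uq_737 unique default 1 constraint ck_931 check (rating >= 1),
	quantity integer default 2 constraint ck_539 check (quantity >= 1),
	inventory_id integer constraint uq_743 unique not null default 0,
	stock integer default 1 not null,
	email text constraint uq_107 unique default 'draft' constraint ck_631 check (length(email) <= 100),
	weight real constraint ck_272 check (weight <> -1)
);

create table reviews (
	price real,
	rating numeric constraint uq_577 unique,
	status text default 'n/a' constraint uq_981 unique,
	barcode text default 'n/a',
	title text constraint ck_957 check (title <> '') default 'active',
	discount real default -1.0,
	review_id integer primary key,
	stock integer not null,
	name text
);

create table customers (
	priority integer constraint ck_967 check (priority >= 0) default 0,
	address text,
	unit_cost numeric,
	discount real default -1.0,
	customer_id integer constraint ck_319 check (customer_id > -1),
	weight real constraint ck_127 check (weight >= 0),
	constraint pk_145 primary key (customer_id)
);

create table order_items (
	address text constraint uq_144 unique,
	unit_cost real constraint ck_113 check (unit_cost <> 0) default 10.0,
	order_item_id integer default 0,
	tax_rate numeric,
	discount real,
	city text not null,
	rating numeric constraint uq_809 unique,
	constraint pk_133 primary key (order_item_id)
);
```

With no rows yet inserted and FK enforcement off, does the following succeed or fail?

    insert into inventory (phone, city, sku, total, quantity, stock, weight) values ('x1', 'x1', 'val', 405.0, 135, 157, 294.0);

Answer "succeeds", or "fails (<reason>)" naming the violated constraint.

succeeds

NOT NULL columns: inventory_id defaults to 0; stock is supplied.
CHECK constraints: 'x1' satisfies (length(phone) <= 255); 135 satisfies (quantity >= 1); 294.0 satisfies (weight <> -1).
No constraint is violated.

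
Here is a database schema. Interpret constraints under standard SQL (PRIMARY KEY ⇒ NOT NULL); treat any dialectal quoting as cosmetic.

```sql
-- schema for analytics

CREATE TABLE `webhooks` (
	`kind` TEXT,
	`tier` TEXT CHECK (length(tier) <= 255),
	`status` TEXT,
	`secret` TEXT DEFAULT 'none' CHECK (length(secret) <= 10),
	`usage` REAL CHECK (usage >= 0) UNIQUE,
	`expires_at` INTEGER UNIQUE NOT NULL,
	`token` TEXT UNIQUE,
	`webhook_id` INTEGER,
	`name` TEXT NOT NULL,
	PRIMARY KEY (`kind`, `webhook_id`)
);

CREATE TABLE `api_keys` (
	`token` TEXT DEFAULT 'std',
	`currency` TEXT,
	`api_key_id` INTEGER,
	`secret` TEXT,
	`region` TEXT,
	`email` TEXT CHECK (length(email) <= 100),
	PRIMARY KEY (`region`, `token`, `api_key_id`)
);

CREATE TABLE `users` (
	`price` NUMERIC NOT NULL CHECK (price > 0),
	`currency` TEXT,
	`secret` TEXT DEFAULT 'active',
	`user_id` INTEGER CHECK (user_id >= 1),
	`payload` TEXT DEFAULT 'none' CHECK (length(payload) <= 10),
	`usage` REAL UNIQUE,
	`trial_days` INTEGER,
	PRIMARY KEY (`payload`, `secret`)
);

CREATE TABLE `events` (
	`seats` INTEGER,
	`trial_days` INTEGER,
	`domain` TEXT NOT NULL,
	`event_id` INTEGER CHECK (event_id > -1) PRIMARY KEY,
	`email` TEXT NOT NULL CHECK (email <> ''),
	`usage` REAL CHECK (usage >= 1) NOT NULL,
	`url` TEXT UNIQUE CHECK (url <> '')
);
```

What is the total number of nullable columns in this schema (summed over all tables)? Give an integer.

15

webhooks: 5 nullable (tier, status, secret, usage, token — PK (kind, webhook_id) and explicit NOT NULL columns excluded).
api_keys: 3 nullable (currency, secret, email — PK (region, token, api_key_id) and explicit NOT NULL columns excluded).
users: 4 nullable (currency, user_id, usage, trial_days — PK (payload, secret) and explicit NOT NULL columns excluded).
events: 3 nullable (seats, trial_days, url — PK (event_id) and explicit NOT NULL columns excluded).
Total: 5 + 3 + 4 + 3 = 15.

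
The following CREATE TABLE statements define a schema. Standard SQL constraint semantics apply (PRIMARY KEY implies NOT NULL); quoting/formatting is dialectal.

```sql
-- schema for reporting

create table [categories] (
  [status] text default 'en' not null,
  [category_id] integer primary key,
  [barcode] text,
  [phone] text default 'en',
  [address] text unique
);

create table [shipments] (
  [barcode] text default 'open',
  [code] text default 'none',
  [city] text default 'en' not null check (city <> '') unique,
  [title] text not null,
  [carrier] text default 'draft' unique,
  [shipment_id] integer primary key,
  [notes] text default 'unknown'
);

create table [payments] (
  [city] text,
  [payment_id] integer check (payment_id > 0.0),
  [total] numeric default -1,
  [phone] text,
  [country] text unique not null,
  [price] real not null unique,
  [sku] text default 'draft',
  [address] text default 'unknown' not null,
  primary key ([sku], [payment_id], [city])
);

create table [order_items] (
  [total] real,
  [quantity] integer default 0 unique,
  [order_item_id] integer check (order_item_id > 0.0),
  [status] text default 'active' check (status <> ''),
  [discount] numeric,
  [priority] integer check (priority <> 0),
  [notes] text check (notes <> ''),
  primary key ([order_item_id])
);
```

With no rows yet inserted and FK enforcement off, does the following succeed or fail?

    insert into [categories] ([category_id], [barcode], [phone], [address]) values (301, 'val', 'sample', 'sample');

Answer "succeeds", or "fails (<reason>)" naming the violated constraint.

succeeds

NOT NULL columns: category_id is supplied; status defaults to 'en'.
No constraint is violated.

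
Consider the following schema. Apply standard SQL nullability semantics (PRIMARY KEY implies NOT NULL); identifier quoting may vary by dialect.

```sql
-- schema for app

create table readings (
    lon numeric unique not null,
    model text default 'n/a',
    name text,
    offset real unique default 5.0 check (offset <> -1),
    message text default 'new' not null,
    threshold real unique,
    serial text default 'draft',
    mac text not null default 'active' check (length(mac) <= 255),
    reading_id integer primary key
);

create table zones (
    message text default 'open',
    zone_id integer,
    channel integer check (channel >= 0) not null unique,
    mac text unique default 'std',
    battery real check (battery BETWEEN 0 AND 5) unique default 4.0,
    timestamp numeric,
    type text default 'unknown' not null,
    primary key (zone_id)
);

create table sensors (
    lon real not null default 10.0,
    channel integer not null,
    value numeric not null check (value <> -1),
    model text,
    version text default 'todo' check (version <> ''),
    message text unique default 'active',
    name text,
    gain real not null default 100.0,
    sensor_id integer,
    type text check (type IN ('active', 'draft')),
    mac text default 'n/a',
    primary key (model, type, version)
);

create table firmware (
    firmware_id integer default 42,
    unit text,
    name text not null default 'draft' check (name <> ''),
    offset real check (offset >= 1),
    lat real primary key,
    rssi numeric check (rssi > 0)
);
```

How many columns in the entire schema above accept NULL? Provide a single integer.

readings: 5 nullable (model, name, offset, threshold, serial — PK (reading_id) and explicit NOT NULL columns excluded).
zones: 4 nullable (message, mac, battery, timestamp — PK (zone_id) and explicit NOT NULL columns excluded).
sensors: 4 nullable (message, name, sensor_id, mac — PK (model, type, version) and explicit NOT NULL columns excluded).
firmware: 4 nullable (firmware_id, unit, offset, rssi — PK (lat) and explicit NOT NULL columns excluded).
Total: 5 + 4 + 4 + 4 = 17.

17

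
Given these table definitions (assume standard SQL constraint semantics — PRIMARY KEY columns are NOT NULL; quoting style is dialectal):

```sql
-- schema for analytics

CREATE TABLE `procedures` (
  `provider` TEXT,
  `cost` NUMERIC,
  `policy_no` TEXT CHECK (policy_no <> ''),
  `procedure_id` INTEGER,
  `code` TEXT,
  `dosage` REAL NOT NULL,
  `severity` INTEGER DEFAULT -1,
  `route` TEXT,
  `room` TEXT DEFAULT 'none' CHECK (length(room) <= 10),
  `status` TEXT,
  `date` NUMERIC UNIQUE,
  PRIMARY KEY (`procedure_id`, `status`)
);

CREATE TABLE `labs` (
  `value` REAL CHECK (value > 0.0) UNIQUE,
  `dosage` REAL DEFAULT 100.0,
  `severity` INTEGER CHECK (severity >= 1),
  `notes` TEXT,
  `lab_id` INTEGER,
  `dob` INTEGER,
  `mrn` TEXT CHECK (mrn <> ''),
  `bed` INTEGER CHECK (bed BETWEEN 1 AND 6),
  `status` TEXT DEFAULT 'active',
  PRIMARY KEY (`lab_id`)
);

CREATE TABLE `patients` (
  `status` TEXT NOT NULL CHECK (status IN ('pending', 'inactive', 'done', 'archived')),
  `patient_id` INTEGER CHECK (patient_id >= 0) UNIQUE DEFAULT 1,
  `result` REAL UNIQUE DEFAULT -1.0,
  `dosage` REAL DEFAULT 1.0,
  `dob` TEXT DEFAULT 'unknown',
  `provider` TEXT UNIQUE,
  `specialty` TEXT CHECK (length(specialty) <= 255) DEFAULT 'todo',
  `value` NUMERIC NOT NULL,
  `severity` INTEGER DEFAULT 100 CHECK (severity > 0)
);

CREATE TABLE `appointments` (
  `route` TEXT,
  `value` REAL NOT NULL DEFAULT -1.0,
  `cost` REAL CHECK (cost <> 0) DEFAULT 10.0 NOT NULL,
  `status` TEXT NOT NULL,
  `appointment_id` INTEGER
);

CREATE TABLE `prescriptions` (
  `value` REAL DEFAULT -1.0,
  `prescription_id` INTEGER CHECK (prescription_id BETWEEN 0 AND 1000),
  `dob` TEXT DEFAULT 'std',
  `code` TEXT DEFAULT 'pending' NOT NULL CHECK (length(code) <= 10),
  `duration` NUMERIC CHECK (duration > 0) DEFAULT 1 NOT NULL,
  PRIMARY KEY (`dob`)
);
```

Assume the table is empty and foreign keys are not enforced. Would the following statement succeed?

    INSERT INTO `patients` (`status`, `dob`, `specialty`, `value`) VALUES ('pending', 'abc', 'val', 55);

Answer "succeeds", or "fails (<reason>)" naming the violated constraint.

succeeds

NOT NULL columns: status is supplied; value is supplied.
CHECK constraints: 'pending' satisfies (status IN ('pending', 'inactive', 'done', 'archived')); 'val' satisfies (length(specialty) <= 255).
No constraint is violated.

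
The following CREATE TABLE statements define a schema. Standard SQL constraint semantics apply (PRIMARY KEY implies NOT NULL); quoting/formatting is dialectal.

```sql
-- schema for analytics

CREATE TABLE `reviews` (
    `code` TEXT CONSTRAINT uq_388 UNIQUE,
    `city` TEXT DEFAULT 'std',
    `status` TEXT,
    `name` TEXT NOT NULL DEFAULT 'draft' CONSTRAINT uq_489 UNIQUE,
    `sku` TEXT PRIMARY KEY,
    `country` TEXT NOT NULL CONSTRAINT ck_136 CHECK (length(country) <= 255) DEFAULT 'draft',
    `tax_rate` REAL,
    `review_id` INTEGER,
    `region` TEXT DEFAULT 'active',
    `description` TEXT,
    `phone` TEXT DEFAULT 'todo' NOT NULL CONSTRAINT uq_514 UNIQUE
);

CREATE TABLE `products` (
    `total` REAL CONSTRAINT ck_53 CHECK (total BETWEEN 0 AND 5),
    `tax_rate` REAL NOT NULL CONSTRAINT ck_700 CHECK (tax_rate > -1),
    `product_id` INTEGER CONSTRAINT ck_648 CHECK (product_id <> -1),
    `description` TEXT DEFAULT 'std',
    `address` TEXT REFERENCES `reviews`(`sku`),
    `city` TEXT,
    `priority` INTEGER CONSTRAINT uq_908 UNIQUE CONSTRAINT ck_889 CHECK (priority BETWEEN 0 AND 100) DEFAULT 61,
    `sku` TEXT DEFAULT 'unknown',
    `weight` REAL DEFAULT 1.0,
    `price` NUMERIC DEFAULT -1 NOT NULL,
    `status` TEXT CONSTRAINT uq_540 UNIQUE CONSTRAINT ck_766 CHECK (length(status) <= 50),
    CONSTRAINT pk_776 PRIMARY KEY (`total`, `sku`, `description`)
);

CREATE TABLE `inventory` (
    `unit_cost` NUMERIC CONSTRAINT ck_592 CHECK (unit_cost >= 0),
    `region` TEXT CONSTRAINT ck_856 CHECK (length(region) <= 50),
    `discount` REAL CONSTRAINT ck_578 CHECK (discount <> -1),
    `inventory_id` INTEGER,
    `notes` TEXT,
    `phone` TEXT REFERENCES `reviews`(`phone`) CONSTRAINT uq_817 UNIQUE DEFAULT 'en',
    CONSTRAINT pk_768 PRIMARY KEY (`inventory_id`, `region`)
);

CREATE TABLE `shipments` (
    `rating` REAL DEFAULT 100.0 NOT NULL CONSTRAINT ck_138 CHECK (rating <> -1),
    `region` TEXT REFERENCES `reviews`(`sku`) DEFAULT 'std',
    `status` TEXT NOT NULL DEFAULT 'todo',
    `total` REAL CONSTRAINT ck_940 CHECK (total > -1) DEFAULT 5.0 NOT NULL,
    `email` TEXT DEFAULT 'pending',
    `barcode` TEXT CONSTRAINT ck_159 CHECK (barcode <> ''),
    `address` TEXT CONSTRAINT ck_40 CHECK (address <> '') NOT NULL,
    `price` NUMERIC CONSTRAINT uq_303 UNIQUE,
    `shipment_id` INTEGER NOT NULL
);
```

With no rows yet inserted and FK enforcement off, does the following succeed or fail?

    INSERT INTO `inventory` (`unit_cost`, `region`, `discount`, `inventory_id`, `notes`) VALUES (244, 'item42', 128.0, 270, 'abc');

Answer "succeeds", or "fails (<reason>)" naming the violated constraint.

NOT NULL columns: inventory_id is supplied; region is supplied.
CHECK constraints: 244 satisfies (unit_cost >= 0); 'item42' satisfies (length(region) <= 50); 128.0 satisfies (discount <> -1).
No constraint is violated.

succeeds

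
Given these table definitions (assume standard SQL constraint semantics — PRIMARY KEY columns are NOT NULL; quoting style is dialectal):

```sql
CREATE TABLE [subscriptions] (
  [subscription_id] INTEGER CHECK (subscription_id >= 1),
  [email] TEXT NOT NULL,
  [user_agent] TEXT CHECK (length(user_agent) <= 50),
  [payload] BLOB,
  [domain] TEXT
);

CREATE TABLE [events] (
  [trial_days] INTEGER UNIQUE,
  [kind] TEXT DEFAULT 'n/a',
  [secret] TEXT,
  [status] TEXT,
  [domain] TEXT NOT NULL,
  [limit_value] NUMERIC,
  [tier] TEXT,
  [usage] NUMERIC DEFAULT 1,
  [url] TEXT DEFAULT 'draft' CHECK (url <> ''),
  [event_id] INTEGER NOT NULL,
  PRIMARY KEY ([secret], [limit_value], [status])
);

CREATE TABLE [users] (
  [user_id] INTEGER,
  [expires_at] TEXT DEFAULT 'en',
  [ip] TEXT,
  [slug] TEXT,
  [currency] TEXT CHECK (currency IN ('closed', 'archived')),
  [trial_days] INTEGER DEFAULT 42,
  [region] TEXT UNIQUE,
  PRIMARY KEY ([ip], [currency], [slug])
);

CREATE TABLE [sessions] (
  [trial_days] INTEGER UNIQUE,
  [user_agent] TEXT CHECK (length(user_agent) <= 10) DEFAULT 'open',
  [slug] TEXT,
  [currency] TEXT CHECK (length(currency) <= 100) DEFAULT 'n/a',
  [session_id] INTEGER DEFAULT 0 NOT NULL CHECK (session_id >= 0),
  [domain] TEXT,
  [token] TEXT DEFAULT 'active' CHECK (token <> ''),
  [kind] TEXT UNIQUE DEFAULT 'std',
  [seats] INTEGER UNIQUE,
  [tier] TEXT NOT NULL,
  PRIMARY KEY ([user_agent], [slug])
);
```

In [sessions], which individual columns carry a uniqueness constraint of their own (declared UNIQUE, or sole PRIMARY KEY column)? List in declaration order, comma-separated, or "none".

- trial_days: declared UNIQUE → unique.
- user_agent: part of a composite PRIMARY KEY — only the tuple is unique, not this column on its own.
- slug: part of a composite PRIMARY KEY — only the tuple is unique, not this column on its own.
- currency: no UNIQUE or single-column PK constraint.
- session_id: no UNIQUE or single-column PK constraint.
- domain: no UNIQUE or single-column PK constraint.
- token: no UNIQUE or single-column PK constraint.
- kind: declared UNIQUE → unique.
- seats: declared UNIQUE → unique.
- tier: no UNIQUE or single-column PK constraint.

trial_days, kind, seats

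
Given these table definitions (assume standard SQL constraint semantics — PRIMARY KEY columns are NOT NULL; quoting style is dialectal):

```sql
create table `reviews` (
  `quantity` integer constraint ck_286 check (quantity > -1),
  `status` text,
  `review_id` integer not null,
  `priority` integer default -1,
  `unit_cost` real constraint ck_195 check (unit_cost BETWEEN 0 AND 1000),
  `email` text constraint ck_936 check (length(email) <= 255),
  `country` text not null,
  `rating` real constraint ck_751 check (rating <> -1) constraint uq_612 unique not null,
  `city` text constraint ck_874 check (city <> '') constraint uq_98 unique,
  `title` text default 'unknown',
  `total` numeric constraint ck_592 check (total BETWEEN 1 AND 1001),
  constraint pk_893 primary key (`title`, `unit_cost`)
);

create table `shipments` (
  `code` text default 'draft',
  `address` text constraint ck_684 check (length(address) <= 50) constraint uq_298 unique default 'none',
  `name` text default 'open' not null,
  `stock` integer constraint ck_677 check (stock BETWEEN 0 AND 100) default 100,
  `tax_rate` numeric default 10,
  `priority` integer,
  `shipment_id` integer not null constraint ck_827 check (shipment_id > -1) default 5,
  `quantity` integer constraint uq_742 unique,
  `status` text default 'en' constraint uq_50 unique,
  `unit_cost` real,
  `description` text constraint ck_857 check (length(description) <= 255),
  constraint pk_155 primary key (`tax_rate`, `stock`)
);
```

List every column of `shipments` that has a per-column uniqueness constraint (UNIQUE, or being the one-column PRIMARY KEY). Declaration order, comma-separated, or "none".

- code: no UNIQUE or single-column PK constraint.
- address: declared UNIQUE → unique.
- name: no UNIQUE or single-column PK constraint.
- stock: part of a composite PRIMARY KEY — only the tuple is unique, not this column on its own.
- tax_rate: part of a composite PRIMARY KEY — only the tuple is unique, not this column on its own.
- priority: no UNIQUE or single-column PK constraint.
- shipment_id: no UNIQUE or single-column PK constraint.
- quantity: declared UNIQUE → unique.
- status: declared UNIQUE → unique.
- unit_cost: no UNIQUE or single-column PK constraint.
- description: no UNIQUE or single-column PK constraint.

address, quantity, status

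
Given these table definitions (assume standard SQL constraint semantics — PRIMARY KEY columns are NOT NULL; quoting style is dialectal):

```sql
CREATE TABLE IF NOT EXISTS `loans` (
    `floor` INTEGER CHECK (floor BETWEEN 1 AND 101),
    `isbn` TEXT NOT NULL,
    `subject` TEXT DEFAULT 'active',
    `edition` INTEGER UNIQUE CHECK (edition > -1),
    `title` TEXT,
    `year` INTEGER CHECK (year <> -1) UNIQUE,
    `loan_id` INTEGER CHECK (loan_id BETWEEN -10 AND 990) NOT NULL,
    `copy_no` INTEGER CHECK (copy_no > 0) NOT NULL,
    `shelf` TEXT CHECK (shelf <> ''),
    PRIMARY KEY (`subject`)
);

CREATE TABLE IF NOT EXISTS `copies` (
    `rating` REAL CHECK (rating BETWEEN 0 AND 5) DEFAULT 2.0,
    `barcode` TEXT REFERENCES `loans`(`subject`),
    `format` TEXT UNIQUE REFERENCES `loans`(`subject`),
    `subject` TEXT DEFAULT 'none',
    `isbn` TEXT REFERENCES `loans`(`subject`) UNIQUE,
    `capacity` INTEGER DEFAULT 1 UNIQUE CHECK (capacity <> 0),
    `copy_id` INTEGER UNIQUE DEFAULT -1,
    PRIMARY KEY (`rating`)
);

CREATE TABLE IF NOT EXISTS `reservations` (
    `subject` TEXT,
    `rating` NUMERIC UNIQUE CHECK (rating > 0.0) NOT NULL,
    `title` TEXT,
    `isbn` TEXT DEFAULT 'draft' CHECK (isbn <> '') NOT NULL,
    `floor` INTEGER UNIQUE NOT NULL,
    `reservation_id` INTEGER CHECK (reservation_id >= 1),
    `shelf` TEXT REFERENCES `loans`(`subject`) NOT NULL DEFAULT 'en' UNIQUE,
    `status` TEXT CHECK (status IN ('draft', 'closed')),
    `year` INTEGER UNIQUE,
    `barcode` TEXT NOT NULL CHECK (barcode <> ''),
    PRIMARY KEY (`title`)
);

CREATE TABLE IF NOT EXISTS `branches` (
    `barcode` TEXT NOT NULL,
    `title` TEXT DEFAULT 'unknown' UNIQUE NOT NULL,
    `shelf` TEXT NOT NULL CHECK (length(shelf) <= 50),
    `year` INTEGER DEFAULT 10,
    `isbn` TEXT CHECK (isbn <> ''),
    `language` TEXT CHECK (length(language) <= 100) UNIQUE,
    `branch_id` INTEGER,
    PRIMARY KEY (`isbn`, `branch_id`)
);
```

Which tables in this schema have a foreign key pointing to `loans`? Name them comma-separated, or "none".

- copies.barcode references loans(subject).
- copies.format references loans(subject).
- copies.isbn references loans(subject).
- reservations.shelf references loans(subject).

copies, reservations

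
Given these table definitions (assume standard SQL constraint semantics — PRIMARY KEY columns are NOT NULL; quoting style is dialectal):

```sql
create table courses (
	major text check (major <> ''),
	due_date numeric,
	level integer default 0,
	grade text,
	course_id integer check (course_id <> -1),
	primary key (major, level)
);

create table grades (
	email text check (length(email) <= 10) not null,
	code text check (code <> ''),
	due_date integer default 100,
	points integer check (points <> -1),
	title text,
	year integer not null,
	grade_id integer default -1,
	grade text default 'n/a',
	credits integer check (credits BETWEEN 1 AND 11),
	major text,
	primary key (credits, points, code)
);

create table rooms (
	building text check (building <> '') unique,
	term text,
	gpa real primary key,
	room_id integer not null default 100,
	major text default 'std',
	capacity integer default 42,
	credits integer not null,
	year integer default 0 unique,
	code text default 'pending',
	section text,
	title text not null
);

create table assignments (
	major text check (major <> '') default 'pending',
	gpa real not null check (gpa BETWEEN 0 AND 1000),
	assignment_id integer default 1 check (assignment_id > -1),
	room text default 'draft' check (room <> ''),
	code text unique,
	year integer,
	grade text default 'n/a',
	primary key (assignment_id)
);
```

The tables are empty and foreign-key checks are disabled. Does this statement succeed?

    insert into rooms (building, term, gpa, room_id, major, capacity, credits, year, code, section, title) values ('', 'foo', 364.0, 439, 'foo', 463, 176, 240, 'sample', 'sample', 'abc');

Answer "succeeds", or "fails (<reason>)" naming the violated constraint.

The value '' for building violates CHECK (building <> '').

fails (CHECK on building)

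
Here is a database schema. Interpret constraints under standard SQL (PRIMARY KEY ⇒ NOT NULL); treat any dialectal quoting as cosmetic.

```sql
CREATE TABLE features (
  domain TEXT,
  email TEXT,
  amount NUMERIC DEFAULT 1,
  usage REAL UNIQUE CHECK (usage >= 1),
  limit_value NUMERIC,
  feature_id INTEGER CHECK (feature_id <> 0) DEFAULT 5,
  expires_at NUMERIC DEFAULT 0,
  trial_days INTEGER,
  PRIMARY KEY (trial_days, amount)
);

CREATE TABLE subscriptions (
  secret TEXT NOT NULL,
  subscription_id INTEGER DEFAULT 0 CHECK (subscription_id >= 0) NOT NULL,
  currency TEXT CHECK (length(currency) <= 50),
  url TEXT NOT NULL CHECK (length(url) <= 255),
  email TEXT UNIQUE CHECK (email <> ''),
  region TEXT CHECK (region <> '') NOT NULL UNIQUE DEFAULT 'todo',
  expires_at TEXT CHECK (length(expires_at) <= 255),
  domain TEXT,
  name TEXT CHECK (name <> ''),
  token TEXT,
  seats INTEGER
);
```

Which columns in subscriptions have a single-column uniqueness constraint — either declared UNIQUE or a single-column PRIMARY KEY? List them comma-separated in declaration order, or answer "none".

email, region

- secret: no UNIQUE or single-column PK constraint.
- subscription_id: no UNIQUE or single-column PK constraint.
- currency: no UNIQUE or single-column PK constraint.
- url: no UNIQUE or single-column PK constraint.
- email: declared UNIQUE → unique.
- region: declared UNIQUE → unique.
- expires_at: no UNIQUE or single-column PK constraint.
- domain: no UNIQUE or single-column PK constraint.
- name: no UNIQUE or single-column PK constraint.
- token: no UNIQUE or single-column PK constraint.
- seats: no UNIQUE or single-column PK constraint.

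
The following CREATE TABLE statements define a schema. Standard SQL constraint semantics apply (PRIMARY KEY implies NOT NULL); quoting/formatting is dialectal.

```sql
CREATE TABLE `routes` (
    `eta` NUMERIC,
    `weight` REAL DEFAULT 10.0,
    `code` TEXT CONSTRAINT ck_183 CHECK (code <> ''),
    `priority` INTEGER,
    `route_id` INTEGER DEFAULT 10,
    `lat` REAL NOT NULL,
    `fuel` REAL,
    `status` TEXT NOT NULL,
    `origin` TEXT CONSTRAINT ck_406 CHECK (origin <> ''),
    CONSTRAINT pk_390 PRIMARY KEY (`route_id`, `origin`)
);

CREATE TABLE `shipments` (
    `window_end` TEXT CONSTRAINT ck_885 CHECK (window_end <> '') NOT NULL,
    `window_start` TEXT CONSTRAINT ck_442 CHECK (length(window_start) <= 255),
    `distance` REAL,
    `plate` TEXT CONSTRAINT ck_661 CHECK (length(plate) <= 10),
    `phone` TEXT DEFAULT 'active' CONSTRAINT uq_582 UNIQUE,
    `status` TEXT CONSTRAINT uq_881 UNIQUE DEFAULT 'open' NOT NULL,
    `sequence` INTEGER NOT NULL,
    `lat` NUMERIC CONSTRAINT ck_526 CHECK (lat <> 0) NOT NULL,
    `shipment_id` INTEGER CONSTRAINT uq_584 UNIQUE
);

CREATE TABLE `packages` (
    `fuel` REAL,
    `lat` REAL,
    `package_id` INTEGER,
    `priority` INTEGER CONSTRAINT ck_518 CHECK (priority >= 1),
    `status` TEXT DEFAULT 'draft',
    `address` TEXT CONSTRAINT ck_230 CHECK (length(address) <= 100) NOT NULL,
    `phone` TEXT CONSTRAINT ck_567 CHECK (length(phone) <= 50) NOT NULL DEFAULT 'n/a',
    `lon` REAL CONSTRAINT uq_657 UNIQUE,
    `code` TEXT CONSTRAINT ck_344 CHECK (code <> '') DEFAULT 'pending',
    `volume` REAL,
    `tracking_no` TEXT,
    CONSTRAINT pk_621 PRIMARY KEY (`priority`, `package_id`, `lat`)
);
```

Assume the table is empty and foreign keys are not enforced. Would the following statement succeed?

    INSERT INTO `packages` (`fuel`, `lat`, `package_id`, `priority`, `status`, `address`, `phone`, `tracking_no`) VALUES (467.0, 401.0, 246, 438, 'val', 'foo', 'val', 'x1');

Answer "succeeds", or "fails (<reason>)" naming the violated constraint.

succeeds

NOT NULL columns: address is supplied; lat is supplied; package_id is supplied; phone is supplied; priority is supplied.
CHECK constraints: 438 satisfies (priority >= 1); 'foo' satisfies (length(address) <= 100); 'val' satisfies (length(phone) <= 50).
No constraint is violated.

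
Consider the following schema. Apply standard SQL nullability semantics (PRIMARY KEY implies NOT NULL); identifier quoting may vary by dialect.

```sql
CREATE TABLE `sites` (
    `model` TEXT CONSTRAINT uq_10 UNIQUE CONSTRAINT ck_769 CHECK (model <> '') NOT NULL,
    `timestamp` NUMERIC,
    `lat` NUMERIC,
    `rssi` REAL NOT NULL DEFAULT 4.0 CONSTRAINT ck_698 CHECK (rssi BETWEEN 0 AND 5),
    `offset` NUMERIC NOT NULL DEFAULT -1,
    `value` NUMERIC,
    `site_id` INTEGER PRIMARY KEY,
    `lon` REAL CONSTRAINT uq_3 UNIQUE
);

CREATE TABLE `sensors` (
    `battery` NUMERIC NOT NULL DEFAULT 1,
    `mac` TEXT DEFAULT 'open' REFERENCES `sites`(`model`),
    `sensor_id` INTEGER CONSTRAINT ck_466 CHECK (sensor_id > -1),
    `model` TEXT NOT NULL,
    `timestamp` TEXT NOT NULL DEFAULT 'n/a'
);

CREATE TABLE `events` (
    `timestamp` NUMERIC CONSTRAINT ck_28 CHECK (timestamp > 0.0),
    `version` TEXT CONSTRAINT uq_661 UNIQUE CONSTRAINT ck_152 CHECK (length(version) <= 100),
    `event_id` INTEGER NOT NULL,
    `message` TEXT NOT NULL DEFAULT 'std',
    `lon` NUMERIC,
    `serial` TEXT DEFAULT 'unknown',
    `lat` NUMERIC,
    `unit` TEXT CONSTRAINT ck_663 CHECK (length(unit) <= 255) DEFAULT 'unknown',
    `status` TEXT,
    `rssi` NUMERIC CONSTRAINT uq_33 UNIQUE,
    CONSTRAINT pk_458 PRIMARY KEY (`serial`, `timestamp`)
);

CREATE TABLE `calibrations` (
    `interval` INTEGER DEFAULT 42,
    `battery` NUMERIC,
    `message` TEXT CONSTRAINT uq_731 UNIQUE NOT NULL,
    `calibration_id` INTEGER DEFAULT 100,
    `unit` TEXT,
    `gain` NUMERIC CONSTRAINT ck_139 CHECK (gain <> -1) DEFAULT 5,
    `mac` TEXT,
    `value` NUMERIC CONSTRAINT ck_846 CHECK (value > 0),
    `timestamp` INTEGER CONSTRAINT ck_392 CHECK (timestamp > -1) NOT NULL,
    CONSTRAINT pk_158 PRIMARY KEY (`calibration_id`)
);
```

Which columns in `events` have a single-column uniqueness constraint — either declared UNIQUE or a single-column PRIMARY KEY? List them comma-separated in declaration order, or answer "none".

version, rssi

- timestamp: part of a composite PRIMARY KEY — only the tuple is unique, not this column on its own.
- version: declared UNIQUE → unique.
- event_id: no UNIQUE or single-column PK constraint.
- message: no UNIQUE or single-column PK constraint.
- lon: no UNIQUE or single-column PK constraint.
- serial: part of a composite PRIMARY KEY — only the tuple is unique, not this column on its own.
- lat: no UNIQUE or single-column PK constraint.
- unit: no UNIQUE or single-column PK constraint.
- status: no UNIQUE or single-column PK constraint.
- rssi: declared UNIQUE → unique.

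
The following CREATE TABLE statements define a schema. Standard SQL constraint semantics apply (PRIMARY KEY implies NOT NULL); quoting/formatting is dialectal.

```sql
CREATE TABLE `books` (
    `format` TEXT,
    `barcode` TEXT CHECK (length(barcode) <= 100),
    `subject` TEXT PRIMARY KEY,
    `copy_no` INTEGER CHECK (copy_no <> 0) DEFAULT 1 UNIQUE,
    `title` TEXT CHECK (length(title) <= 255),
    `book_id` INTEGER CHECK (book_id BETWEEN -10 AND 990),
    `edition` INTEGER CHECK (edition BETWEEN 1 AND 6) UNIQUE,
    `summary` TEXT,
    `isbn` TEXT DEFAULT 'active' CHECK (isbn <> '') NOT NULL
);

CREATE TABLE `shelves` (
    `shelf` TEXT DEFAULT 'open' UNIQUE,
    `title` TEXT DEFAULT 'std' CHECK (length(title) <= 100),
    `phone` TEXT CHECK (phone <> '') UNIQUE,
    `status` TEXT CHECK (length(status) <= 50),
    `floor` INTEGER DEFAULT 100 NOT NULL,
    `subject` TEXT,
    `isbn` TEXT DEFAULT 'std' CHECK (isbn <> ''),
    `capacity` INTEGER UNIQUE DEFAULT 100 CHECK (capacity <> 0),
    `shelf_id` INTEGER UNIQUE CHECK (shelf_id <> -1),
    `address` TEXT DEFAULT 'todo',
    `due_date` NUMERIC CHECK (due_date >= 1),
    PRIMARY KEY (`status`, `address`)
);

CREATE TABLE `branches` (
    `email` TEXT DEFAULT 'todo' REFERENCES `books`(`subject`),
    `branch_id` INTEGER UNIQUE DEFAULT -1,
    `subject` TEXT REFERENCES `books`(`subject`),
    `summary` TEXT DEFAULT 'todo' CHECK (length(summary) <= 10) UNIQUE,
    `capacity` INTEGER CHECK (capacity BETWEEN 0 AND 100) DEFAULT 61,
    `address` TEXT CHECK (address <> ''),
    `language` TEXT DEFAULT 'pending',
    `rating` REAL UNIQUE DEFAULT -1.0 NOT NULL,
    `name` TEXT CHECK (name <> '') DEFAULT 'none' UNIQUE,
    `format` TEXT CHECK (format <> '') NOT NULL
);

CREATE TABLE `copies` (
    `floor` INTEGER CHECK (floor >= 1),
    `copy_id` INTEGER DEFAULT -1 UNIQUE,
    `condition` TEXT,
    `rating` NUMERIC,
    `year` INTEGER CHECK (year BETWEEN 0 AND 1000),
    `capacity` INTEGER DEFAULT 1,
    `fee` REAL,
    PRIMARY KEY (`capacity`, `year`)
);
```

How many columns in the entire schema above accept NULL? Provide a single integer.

28

books: 7 nullable (format, barcode, copy_no, title, book_id, edition, summary — PK (subject) and explicit NOT NULL columns excluded).
shelves: 8 nullable (shelf, title, phone, subject, isbn, capacity, shelf_id, due_date — PK (status, address) and explicit NOT NULL columns excluded).
branches: 8 nullable (email, branch_id, subject, summary, capacity, address, language, name — PK none and explicit NOT NULL columns excluded).
copies: 5 nullable (floor, copy_id, condition, rating, fee — PK (capacity, year) and explicit NOT NULL columns excluded).
Total: 7 + 8 + 8 + 5 = 28.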